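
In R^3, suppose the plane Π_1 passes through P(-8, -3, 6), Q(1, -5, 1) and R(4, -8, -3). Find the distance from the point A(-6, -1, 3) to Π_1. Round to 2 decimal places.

PQ = (9, -2, -5), PR = (12, -5, -9); a normal to Π_1 is PQ × PR = (-7, 21, -21).
Using P: Π_1 has equation -7x + 21y - 21z = -133.
n·A − d = (-7)·(-6) + (21)·(-1) + (-21)·(3) − (-133) = 91; |n| = √931.
Distance = |91| / √931 = 91/√931 ≈ 2.98.

2.98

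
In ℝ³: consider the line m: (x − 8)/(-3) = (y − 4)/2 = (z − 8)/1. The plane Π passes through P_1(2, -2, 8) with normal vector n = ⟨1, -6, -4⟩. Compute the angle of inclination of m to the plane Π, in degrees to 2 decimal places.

m has direction (-3, 2, 1) through (8, 4, 8).
Π: n·r = n·P_1 gives x - 6y - 4z = -18.
sin θ = |n·v| / (|n||v|) = |-19| / (√53 · √14) = 0.69751.
θ ≈ 44.23°.

44.23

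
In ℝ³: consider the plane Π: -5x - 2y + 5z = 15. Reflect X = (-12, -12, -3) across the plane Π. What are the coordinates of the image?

(-2, -8, -13)

λ = (n·X − d)/|n|² = (69 − 15)/54 = 1.
Reflection = X − 2λn = (-12, -12, -3) − 2·(-5, -2, 5) = (-2, -8, -13).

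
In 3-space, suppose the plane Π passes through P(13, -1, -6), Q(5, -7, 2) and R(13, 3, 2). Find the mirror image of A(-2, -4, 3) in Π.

(8, -12, 7)

PQ = (-8, -6, 8), PR = (0, 4, 8); a normal to Π is PQ × PR = (-80, 64, -32).
Using P: Π has equation -80x + 64y - 32z = -912.
λ = (n·A − d)/|n|² = (-192 − (-912))/11520 = 1/16.
Reflection = A − 2λn = (-2, -4, 3) − (1/8)·(-80, 64, -32) = (8, -12, 7).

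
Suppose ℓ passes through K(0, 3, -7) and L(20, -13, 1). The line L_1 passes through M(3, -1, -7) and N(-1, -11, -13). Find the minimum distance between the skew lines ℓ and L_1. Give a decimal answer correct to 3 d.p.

A direction vector for ℓ is L − K = (20, -16, 8).
A direction vector for L_1 is N − M = (-4, -10, -6).
Common perpendicular direction n = (20, -16, 8) × (-4, -10, -6) = (176, 88, -264).
With w = (3, -1, -7) − (0, 3, -7) = (3, -4, 0), w · n = 176.
Distance = |w · n| / |n| = |176| / √108416 ≈ 0.535.

0.535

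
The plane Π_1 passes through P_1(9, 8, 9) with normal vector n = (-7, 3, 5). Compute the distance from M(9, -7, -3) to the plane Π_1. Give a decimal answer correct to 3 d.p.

11.525

Π_1: n·r = n·P_1 gives -7x + 3y + 5z = 6.
n·M − d = (-7)·(9) + (3)·(-7) + (5)·(-3) − 6 = -105; |n| = √83.
Distance = |-105| / √83 = 105/√83 ≈ 11.525.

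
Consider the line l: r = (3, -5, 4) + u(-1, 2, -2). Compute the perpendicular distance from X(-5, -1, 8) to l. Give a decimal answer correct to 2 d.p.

9.43

Taking (3, -5, 4) on l with direction v = (-1, 2, -2): w = X − (3, -5, 4) = (-8, 4, 4), and w × v = (-16, -20, -12).
Distance = |w × v| / |v| = √800 / √9 ≈ 9.43.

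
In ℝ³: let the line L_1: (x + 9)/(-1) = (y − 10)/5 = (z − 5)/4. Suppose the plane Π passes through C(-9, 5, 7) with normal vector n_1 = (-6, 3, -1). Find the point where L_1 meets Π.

(-8, 5, 1)

L_1 has direction (-1, 5, 4) through (-9, 10, 5).
Π: n_1·r = n_1·C gives -6x + 3y - z = 62.
Substitute r = (-9, 10, 5) + t(-1, 5, 4) into the plane: 79 + 17t = 62, so t = -1.
Intersection: (-9, 10, 5) + (-1)·(-1, 5, 4) = (-8, 5, 1).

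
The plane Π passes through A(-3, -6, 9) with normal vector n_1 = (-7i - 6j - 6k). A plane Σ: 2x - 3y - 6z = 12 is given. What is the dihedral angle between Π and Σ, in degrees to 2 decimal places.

Π: n_1·r = n_1·A gives -7x - 6y - 6z = 3.
cos θ = |n₁·n₂| / (|n₁||n₂|) = |40| / (√121 · √49).
θ = arccos(0.51948) ≈ 58.70°.

58.70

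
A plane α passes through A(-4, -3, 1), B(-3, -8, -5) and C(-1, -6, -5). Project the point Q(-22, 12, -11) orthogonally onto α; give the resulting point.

AB = (1, -5, -6), AC = (3, -3, -6); a normal to α is AB × AC = (12, -12, 12).
Using A: α has equation 12x - 12y + 12z = 0.
Foot = Q − λn with λ = (n·Q − d)/|n|² = (-540 − 0)/432 = -5/4.
Foot = (-22, 12, -11) − (-5/4)·(12, -12, 12) = (-7, -3, 4).

(-7, -3, 4)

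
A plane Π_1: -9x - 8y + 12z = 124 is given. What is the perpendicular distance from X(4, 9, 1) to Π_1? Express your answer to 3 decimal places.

n·X − d = (-9)·(4) + (-8)·(9) + (12)·(1) − 124 = -220; |n| = √289.
Distance = |-220| / √289 = 220/√289 ≈ 12.941.

12.941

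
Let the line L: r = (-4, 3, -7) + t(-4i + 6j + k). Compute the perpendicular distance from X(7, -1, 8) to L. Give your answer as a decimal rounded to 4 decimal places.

17.5784

Taking (-4, 3, -7) on L with direction v = (-4, 6, 1): w = X − (-4, 3, -7) = (11, -4, 15), and w × v = (-94, -71, 50).
Distance = |w × v| / |v| = √16377 / √53 ≈ 17.5784.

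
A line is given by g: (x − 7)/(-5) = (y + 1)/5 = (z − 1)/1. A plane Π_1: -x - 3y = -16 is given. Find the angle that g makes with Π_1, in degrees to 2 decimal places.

g has direction (-5, 5, 1) through (7, -1, 1).
sin θ = |n·v| / (|n||v|) = |-10| / (√10 · √51) = 0.44281.
θ ≈ 26.28°.

26.28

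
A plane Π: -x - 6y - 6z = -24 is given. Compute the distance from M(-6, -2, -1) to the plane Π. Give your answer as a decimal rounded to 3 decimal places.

n·M − d = (-1)·(-6) + (-6)·(-2) + (-6)·(-1) − (-24) = 48; |n| = √73.
Distance = |48| / √73 = 48/√73 ≈ 5.618.

5.618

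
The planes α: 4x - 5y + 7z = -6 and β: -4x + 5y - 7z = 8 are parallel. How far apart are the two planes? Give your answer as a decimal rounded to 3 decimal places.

0.211

Rescale β by 1/(-1): 4x - 5y + 7z = -8. Then distance = |-6 − (-8)| / √90 ≈ 0.211.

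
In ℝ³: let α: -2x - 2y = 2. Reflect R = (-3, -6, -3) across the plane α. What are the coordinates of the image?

λ = (n·R − d)/|n|² = (18 − 2)/8 = 2.
Reflection = R − 2λn = (-3, -6, -3) − 4·(-2, -2, 0) = (5, 2, -3).

(5, 2, -3)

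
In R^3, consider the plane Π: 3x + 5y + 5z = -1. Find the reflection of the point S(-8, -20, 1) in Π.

λ = (n·S − d)/|n|² = (-119 − (-1))/59 = -2.
Reflection = S − 2λn = (-8, -20, 1) − (-4)·(3, 5, 5) = (4, 0, 21).

(4, 0, 21)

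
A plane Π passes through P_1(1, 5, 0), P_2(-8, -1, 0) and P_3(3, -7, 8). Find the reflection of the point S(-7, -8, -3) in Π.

(-11, -2, 7)

P_1P_2 = (-9, -6, 0), P_1P_3 = (2, -12, 8); a normal to Π is P_1P_2 × P_1P_3 = (-48, 72, 120).
Using P_1: Π has equation -48x + 72y + 120z = 312.
λ = (n·S − d)/|n|² = (-600 − 312)/21888 = -1/24.
Reflection = S − 2λn = (-7, -8, -3) − (-1/12)·(-48, 72, 120) = (-11, -2, 7).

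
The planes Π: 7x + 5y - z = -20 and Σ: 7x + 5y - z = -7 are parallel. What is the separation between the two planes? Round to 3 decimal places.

1.501

Same normal n = (7, 5, -1) with |n| = √75; distance = |-20 − (-7)| / |n| = 13/√75 ≈ 1.501.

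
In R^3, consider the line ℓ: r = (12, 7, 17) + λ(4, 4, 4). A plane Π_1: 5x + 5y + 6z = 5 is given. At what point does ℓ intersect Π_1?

Substitute r = (12, 7, 17) + t(4, 4, 4) into the plane: 197 + 64t = 5, so t = -3.
Intersection: (12, 7, 17) + (-3)·(4, 4, 4) = (0, -5, 5).

(0, -5, 5)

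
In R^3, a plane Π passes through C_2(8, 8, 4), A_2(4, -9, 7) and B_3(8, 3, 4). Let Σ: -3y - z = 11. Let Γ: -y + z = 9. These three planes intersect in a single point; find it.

C_2A_2 = (-4, -17, 3), C_2B_3 = (0, -5, 0); a normal to Π is C_2A_2 × C_2B_3 = (15, 0, 20).
Using C_2: Π has equation 15x + 20z = 200.
Solving the 3×3 linear system 15x + 20z = 200, -3y - z = 11, -y + z = 9 (e.g. by elimination or Cramer's rule, determinant = -60) gives (8, -5, 4).

(8, -5, 4)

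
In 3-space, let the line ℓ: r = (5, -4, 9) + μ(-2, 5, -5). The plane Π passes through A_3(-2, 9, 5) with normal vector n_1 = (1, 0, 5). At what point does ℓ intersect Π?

Π: n_1·r = n_1·A_3 gives x + 5z = 23.
Substitute r = (5, -4, 9) + t(-2, 5, -5) into the plane: 50 + (-27)t = 23, so t = 1.
Intersection: (5, -4, 9) + 1·(-2, 5, -5) = (3, 1, 4).

(3, 1, 4)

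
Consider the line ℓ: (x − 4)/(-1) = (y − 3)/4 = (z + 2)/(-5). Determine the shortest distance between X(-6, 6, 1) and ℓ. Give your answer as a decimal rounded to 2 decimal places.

10.81

ℓ has direction (-1, 4, -5) through (4, 3, -2).
Taking (4, 3, -2) on ℓ with direction v = (-1, 4, -5): w = X − (4, 3, -2) = (-10, 3, 3), and w × v = (-27, -53, -37).
Distance = |w × v| / |v| = √4907 / √42 ≈ 10.81.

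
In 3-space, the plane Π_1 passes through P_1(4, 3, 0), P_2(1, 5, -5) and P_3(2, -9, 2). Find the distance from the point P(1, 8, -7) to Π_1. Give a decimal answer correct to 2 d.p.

P_1P_2 = (-3, 2, -5), P_1P_3 = (-2, -12, 2); a normal to Π_1 is P_1P_2 × P_1P_3 = (-56, 16, 40).
Using P_1: Π_1 has equation -56x + 16y + 40z = -176.
n·P − d = (-56)·(1) + (16)·(8) + (40)·(-7) − (-176) = -32; |n| = √4992.
Distance = |-32| / √4992 = 32/√4992 ≈ 0.45.

0.45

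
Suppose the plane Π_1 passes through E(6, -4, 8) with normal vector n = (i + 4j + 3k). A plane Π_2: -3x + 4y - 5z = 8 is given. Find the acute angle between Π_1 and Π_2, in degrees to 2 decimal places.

Π_1: n·r = n·E gives x + 4y + 3z = 14.
cos θ = |n₁·n₂| / (|n₁||n₂|) = |-2| / (√26 · √50).
θ = arccos(0.05547) ≈ 86.82°.

86.82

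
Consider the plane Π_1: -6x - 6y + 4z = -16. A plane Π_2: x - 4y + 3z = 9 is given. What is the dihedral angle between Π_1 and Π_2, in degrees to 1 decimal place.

cos θ = |n₁·n₂| / (|n₁||n₂|) = |30| / (√88 · √26).
θ = arccos(0.62718) ≈ 51.2°.

51.2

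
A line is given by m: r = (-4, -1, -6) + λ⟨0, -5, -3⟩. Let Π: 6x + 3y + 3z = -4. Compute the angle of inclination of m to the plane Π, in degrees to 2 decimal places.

sin θ = |n·v| / (|n||v|) = |-24| / (√54 · √34) = 0.56011.
θ ≈ 34.06°.

34.06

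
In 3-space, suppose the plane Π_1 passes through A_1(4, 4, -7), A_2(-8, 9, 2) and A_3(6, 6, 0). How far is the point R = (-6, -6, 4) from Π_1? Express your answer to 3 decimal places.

14.368

A_1A_2 = (-12, 5, 9), A_1A_3 = (2, 2, 7); a normal to Π_1 is A_1A_2 × A_1A_3 = (17, 102, -34).
Using A_1: Π_1 has equation 17x + 102y - 34z = 714.
n·R − d = (17)·(-6) + (102)·(-6) + (-34)·(4) − 714 = -1564; |n| = √11849.
Distance = |-1564| / √11849 = 1564/√11849 ≈ 14.368.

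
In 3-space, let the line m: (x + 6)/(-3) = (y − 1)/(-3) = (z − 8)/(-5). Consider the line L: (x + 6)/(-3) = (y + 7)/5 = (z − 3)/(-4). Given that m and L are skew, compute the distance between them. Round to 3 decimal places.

2.172

m has direction (-3, -3, -5) through (-6, 1, 8).
L has direction (-3, 5, -4) through (-6, -7, 3).
Common perpendicular direction n = (-3, -3, -5) × (-3, 5, -4) = (37, 3, -24).
With w = (-6, -7, 3) − (-6, 1, 8) = (0, -8, -5), w · n = 96.
Distance = |w · n| / |n| = |96| / √1954 ≈ 2.172.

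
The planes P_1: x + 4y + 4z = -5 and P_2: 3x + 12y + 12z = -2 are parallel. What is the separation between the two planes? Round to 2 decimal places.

0.75

Rescale P_2 by 1/3: x + 4y + 4z = -2/3. Then distance = |-5 − (-2/3)| / √33 ≈ 0.75.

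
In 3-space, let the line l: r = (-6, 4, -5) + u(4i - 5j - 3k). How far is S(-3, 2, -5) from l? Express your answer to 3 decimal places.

Taking (-6, 4, -5) on l with direction v = (4, -5, -3): w = S − (-6, 4, -5) = (3, -2, 0), and w × v = (6, 9, -7).
Distance = |w × v| / |v| = √166 / √50 ≈ 1.822.

1.822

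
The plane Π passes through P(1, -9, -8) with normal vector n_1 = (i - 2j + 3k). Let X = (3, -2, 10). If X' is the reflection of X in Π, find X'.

Π: n_1·r = n_1·P gives x - 2y + 3z = -5.
λ = (n·X − d)/|n|² = (37 − (-5))/14 = 3.
Reflection = X − 2λn = (3, -2, 10) − 6·(1, -2, 3) = (-3, 10, -8).

(-3, 10, -8)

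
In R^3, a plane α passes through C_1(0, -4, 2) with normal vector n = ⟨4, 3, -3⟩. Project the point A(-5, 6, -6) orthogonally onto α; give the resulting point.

(-9, 3, -3)

α: n·r = n·C_1 gives 4x + 3y - 3z = -18.
Foot = A − λn with λ = (n·A − d)/|n|² = (16 − (-18))/34 = 1.
Foot = (-5, 6, -6) − 1·(4, 3, -3) = (-9, 3, -3).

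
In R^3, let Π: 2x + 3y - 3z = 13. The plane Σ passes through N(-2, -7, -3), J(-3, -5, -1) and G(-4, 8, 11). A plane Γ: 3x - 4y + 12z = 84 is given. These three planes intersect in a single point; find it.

(8, 6, 7)

NJ = (-1, 2, 2), NG = (-2, 15, 14); a normal to Σ is NJ × NG = (-2, 10, -11).
Using N: Σ has equation -2x + 10y - 11z = -33.
Solving the 3×3 linear system 2x + 3y - 3z = 13, -2x + 10y - 11z = -33, 3x - 4y + 12z = 84 (e.g. by elimination or Cramer's rule, determinant = 191) gives (8, 6, 7).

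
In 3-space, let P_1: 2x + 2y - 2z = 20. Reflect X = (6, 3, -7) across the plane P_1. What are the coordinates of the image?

(2, -1, -3)

λ = (n·X − d)/|n|² = (32 − 20)/12 = 1.
Reflection = X − 2λn = (6, 3, -7) − 2·(2, 2, -2) = (2, -1, -3).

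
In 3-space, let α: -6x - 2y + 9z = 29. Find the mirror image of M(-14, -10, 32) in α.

(22, 2, -22)

λ = (n·M − d)/|n|² = (392 − 29)/121 = 3.
Reflection = M − 2λn = (-14, -10, 32) − 6·(-6, -2, 9) = (22, 2, -22).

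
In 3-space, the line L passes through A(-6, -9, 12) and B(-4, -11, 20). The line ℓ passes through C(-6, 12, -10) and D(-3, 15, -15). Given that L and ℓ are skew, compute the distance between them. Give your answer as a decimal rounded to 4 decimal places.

11.6345

A direction vector for L is B − A = (2, -2, 8).
A direction vector for ℓ is D − C = (3, 3, -5).
Common perpendicular direction n = (2, -2, 8) × (3, 3, -5) = (-14, 34, 12).
With w = (-6, 12, -10) − (-6, -9, 12) = (0, 21, -22), w · n = 450.
Distance = |w · n| / |n| = |450| / √1496 ≈ 11.6345.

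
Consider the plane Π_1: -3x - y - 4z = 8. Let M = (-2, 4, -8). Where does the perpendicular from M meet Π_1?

(1, 5, -4)

Foot = M − λn with λ = (n·M − d)/|n|² = (34 − 8)/26 = 1.
Foot = (-2, 4, -8) − 1·(-3, -1, -4) = (1, 5, -4).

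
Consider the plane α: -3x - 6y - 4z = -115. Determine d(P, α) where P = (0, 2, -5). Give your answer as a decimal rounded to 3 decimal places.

n·P − d = (-3)·(0) + (-6)·(2) + (-4)·(-5) − (-115) = 123; |n| = √61.
Distance = |123| / √61 = 123/√61 ≈ 15.749.

15.749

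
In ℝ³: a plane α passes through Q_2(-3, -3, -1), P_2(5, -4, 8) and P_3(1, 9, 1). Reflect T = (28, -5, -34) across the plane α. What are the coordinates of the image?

(-38, 7, 26)

Q_2P_2 = (8, -1, 9), Q_2P_3 = (4, 12, 2); a normal to α is Q_2P_2 × Q_2P_3 = (-110, 20, 100).
Using Q_2: α has equation -110x + 20y + 100z = 170.
λ = (n·T − d)/|n|² = (-6580 − 170)/22500 = -3/10.
Reflection = T − 2λn = (28, -5, -34) − (-3/5)·(-110, 20, 100) = (-38, 7, 26).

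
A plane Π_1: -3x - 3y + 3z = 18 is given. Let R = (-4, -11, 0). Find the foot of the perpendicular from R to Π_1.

(-1, -8, -3)

Foot = R − λn with λ = (n·R − d)/|n|² = (45 − 18)/27 = 1.
Foot = (-4, -11, 0) − 1·(-3, -3, 3) = (-1, -8, -3).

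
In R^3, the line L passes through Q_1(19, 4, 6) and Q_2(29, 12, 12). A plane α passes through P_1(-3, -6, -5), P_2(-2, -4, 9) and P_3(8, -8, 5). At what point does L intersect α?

(4, -8, -3)

A direction vector for L is Q_2 − Q_1 = (10, 8, 6).
P_1P_2 = (1, 2, 14), P_1P_3 = (11, -2, 10); a normal to α is P_1P_2 × P_1P_3 = (48, 144, -24).
Using P_1: α has equation 48x + 144y - 24z = -888.
Substitute r = (19, 4, 6) + t(10, 8, 6) into the plane: 1344 + 1488t = -888, so t = -3/2.
Intersection: (19, 4, 6) + (-3/2)·(10, 8, 6) = (4, -8, -3).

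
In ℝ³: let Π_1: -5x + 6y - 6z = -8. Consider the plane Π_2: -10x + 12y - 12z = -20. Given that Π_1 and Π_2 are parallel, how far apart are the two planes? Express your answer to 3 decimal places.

0.203

Rescale Π_2 by 1/2: -5x + 6y - 6z = -10. Then distance = |-8 − (-10)| / √97 ≈ 0.203.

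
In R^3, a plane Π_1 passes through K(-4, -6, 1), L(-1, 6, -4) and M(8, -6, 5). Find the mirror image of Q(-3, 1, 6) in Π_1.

(1, -5, -6)

KL = (3, 12, -5), KM = (12, 0, 4); a normal to Π_1 is KL × KM = (48, -72, -144).
Using K: Π_1 has equation 48x - 72y - 144z = 96.
λ = (n·Q − d)/|n|² = (-1080 − 96)/28224 = -1/24.
Reflection = Q − 2λn = (-3, 1, 6) − (-1/12)·(48, -72, -144) = (1, -5, -6).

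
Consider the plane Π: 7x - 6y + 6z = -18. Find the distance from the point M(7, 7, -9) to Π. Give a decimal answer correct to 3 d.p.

2.636

n·M − d = (7)·(7) + (-6)·(7) + (6)·(-9) − (-18) = -29; |n| = √121.
Distance = |-29| / √121 = 29/√121 ≈ 2.636.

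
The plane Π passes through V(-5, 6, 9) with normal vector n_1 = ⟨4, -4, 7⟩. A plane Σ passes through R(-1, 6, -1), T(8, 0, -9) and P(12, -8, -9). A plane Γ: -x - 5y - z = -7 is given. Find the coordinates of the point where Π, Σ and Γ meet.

Π: n_1·r = n_1·V gives 4x - 4y + 7z = 19.
RT = (9, -6, -8), RP = (13, -14, -8); a normal to Σ is RT × RP = (-64, -32, -48).
Using R: Σ has equation -64x - 32y - 48z = -80.
Solving the 3×3 linear system 4x - 4y + 7z = 19, -64x - 32y - 48z = -80, -x - 5y - z = -7 (e.g. by elimination or Cramer's rule, determinant = 1248) gives (-3, 1, 5).

(-3, 1, 5)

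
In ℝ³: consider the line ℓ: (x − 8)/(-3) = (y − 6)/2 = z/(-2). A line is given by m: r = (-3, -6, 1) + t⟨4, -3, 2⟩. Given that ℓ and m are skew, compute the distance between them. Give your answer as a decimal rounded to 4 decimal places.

15.6667

ℓ has direction (-3, 2, -2) through (8, 6, 0).
Common perpendicular direction n = (-3, 2, -2) × (4, -3, 2) = (-2, -2, 1).
With w = (-3, -6, 1) − (8, 6, 0) = (-11, -12, 1), w · n = 47.
Distance = |w · n| / |n| = |47| / √9 ≈ 15.6667.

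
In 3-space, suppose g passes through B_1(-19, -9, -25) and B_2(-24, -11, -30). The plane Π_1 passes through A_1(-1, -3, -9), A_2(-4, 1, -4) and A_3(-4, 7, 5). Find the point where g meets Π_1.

A direction vector for g is B_2 − B_1 = (-5, -2, -5).
A_1A_2 = (-3, 4, 5), A_1A_3 = (-3, 10, 14); a normal to Π_1 is A_1A_2 × A_1A_3 = (6, 27, -18).
Using A_1: Π_1 has equation 6x + 27y - 18z = 75.
Substitute r = (-19, -9, -25) + t(-5, -2, -5) into the plane: 93 + 6t = 75, so t = -3.
Intersection: (-19, -9, -25) + (-3)·(-5, -2, -5) = (-4, -3, -10).

(-4, -3, -10)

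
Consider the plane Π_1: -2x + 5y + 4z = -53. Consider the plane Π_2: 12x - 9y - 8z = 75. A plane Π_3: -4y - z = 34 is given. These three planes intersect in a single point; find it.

(-3, -7, -6)

Solving the 3×3 linear system -2x + 5y + 4z = -53, 12x - 9y - 8z = 75, -4y - z = 34 (e.g. by elimination or Cramer's rule, determinant = -86) gives (-3, -7, -6).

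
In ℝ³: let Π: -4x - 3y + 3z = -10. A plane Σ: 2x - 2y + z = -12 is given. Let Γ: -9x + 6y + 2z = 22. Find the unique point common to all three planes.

Solving the 3×3 linear system -4x - 3y + 3z = -10, 2x - 2y + z = -12, -9x + 6y + 2z = 22 (e.g. by elimination or Cramer's rule, determinant = 61) gives (-2, 2, -4).

(-2, 2, -4)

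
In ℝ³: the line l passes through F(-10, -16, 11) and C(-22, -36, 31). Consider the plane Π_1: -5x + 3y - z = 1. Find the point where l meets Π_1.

(-4, -6, 1)

A direction vector for l is C − F = (-12, -20, 20).
Substitute r = (-10, -16, 11) + t(-12, -20, 20) into the plane: -9 + (-20)t = 1, so t = -1/2.
Intersection: (-10, -16, 11) + (-1/2)·(-12, -20, 20) = (-4, -6, 1).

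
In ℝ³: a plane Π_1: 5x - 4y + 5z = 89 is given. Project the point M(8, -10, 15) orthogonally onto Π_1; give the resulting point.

(3, -6, 10)

Foot = M − λn with λ = (n·M − d)/|n|² = (155 − 89)/66 = 1.
Foot = (8, -10, 15) − 1·(5, -4, 5) = (3, -6, 10).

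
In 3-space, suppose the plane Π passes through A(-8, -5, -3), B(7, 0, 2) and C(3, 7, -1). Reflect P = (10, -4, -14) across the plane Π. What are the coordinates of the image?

(-2, 2, 16)

AB = (15, 5, 5), AC = (11, 12, 2); a normal to Π is AB × AC = (-50, 25, 125).
Using A: Π has equation -50x + 25y + 125z = -100.
λ = (n·P − d)/|n|² = (-2350 − (-100))/18750 = -3/25.
Reflection = P − 2λn = (10, -4, -14) − (-6/25)·(-50, 25, 125) = (-2, 2, 16).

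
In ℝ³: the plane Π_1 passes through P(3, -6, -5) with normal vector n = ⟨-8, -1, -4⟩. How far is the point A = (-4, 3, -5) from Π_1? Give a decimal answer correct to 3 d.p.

5.222

Π_1: n·r = n·P gives -8x - y - 4z = 2.
n·A − d = (-8)·(-4) + (-1)·(3) + (-4)·(-5) − 2 = 47; |n| = √81.
Distance = |47| / √81 = 47/√81 ≈ 5.222.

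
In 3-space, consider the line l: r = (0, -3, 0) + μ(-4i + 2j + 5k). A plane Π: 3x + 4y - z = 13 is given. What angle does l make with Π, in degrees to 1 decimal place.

sin θ = |n·v| / (|n||v|) = |-9| / (√26 · √45) = 0.26312.
θ ≈ 15.3°.

15.3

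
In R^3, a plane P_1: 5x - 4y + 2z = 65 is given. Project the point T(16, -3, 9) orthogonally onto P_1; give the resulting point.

(11, 1, 7)

Foot = T − λn with λ = (n·T − d)/|n|² = (110 − 65)/45 = 1.
Foot = (16, -3, 9) − 1·(5, -4, 2) = (11, 1, 7).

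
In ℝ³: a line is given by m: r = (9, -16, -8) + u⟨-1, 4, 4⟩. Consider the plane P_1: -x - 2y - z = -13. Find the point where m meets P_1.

(5, 0, 8)

Substitute r = (9, -16, -8) + t(-1, 4, 4) into the plane: 31 + (-11)t = -13, so t = 4.
Intersection: (9, -16, -8) + 4·(-1, 4, 4) = (5, 0, 8).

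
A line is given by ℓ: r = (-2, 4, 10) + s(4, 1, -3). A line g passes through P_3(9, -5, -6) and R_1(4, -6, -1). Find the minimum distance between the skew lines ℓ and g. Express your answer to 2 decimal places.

A direction vector for g is R_1 − P_3 = (-5, -1, 5).
Common perpendicular direction n = (4, 1, -3) × (-5, -1, 5) = (2, -5, 1).
With w = (9, -5, -6) − (-2, 4, 10) = (11, -9, -16), w · n = 51.
Distance = |w · n| / |n| = |51| / √30 ≈ 9.31.

9.31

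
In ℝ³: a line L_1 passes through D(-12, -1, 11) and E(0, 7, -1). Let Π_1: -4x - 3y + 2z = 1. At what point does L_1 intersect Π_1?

A direction vector for L_1 is E − D = (12, 8, -12).
Substitute r = (-12, -1, 11) + t(12, 8, -12) into the plane: 73 + (-96)t = 1, so t = 3/4.
Intersection: (-12, -1, 11) + (3/4)·(12, 8, -12) = (-3, 5, 2).

(-3, 5, 2)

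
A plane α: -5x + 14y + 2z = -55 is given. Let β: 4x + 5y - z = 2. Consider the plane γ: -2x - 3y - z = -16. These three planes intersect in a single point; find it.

(7, -3, 11)

Solving the 3×3 linear system -5x + 14y + 2z = -55, 4x + 5y - z = 2, -2x - 3y - z = -16 (e.g. by elimination or Cramer's rule, determinant = 120) gives (7, -3, 11).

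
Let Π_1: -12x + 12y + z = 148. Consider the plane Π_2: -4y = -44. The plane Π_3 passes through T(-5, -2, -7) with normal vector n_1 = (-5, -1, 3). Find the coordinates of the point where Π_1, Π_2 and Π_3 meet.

(-1, 11, 4)

Π_3: n_1·r = n_1·T gives -5x - y + 3z = 6.
Solving the 3×3 linear system -12x + 12y + z = 148, -4y = -44, -5x - y + 3z = 6 (e.g. by elimination or Cramer's rule, determinant = 124) gives (-1, 11, 4).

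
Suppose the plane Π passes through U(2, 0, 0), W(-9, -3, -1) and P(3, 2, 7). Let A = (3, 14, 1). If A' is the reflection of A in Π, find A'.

(9, -10, 7)

UW = (-11, -3, -1), UP = (1, 2, 7); a normal to Π is UW × UP = (-19, 76, -19).
Using U: Π has equation -19x + 76y - 19z = -38.
λ = (n·A − d)/|n|² = (988 − (-38))/6498 = 3/19.
Reflection = A − 2λn = (3, 14, 1) − (6/19)·(-19, 76, -19) = (9, -10, 7).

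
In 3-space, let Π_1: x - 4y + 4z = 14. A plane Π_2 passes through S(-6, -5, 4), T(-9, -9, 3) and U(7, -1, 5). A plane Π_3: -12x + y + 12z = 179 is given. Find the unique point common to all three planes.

(-10, -1, 5)

ST = (-3, -4, -1), SU = (13, 4, 1); a normal to Π_2 is ST × SU = (0, -10, 40).
Using S: Π_2 has equation -10y + 40z = 210.
Solving the 3×3 linear system x - 4y + 4z = 14, -10y + 40z = 210, -12x + y + 12z = 179 (e.g. by elimination or Cramer's rule, determinant = 1280) gives (-10, -1, 5).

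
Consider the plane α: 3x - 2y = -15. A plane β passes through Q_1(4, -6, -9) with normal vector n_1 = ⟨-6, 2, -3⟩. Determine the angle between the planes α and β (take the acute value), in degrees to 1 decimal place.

29.3

β: n_1·r = n_1·Q_1 gives -6x + 2y - 3z = -9.
cos θ = |n₁·n₂| / (|n₁||n₂|) = |-22| / (√13 · √49).
θ = arccos(0.87167) ≈ 29.3°.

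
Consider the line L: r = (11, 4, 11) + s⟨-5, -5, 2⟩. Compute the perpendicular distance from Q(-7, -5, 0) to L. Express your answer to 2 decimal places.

Taking (11, 4, 11) on L with direction v = (-5, -5, 2): w = Q − (11, 4, 11) = (-18, -9, -11), and w × v = (-73, 91, 45).
Distance = |w × v| / |v| = √15635 / √54 ≈ 17.02.

17.02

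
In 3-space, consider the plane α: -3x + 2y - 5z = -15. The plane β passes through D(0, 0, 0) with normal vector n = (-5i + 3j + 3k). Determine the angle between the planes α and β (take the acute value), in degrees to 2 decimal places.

81.46

β: n·r = n·D gives -5x + 3y + 3z = 0.
cos θ = |n₁·n₂| / (|n₁||n₂|) = |6| / (√38 · √43).
θ = arccos(0.14843) ≈ 81.46°.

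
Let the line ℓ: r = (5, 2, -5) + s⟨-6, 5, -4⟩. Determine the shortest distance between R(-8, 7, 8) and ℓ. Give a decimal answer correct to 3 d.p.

18.144

Taking (5, 2, -5) on ℓ with direction v = (-6, 5, -4): w = R − (5, 2, -5) = (-13, 5, 13), and w × v = (-85, -130, -35).
Distance = |w × v| / |v| = √25350 / √77 ≈ 18.144.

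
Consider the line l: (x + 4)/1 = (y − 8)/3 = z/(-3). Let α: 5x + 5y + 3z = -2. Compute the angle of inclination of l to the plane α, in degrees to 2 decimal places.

l has direction (1, 3, -3) through (-4, 8, 0).
sin θ = |n·v| / (|n||v|) = |11| / (√59 · √19) = 0.32854.
θ ≈ 19.18°.

19.18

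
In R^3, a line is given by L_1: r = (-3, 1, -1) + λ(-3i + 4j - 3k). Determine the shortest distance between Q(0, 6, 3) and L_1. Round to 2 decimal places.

Taking (-3, 1, -1) on L_1 with direction v = (-3, 4, -3): w = Q − (-3, 1, -1) = (3, 5, 4), and w × v = (-31, -3, 27).
Distance = |w × v| / |v| = √1699 / √34 ≈ 7.07.

7.07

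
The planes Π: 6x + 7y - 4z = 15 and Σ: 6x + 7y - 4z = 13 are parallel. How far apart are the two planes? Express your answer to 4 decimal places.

0.1990

Same normal n = (6, 7, -4) with |n| = √101; distance = |15 − 13| / |n| = 2/√101 ≈ 0.1990.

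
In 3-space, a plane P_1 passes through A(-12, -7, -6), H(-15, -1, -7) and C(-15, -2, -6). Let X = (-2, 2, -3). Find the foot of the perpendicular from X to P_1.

(-12, -4, -9)

AH = (-3, 6, -1), AC = (-3, 5, 0); a normal to P_1 is AH × AC = (5, 3, 3).
Using A: P_1 has equation 5x + 3y + 3z = -99.
Foot = X − λn with λ = (n·X − d)/|n|² = (-13 − (-99))/43 = 2.
Foot = (-2, 2, -3) − 2·(5, 3, 3) = (-12, -4, -9).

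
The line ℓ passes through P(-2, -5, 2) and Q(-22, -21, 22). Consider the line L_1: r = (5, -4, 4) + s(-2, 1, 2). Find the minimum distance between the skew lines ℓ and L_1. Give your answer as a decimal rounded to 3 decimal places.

6.364

A direction vector for ℓ is Q − P = (-20, -16, 20).
Common perpendicular direction n = (-20, -16, 20) × (-2, 1, 2) = (-52, 0, -52).
With w = (5, -4, 4) − (-2, -5, 2) = (7, 1, 2), w · n = -468.
Distance = |w · n| / |n| = |-468| / √5408 ≈ 6.364.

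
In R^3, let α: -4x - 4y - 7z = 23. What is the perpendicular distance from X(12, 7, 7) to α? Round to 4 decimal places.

16.4444

n·X − d = (-4)·(12) + (-4)·(7) + (-7)·(7) − 23 = -148; |n| = √81.
Distance = |-148| / √81 = 148/√81 ≈ 16.4444.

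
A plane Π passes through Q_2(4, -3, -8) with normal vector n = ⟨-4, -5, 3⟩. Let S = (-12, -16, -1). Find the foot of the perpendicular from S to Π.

(0, -1, -10)

Π: n·r = n·Q_2 gives -4x - 5y + 3z = -25.
Foot = S − λn with λ = (n·S − d)/|n|² = (125 − (-25))/50 = 3.
Foot = (-12, -16, -1) − 3·(-4, -5, 3) = (0, -1, -10).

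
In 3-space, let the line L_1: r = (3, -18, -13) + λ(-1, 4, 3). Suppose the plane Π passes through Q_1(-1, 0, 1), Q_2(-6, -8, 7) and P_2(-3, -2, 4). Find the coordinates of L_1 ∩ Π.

(0, -6, -4)

Q_1Q_2 = (-5, -8, 6), Q_1P_2 = (-2, -2, 3); a normal to Π is Q_1Q_2 × Q_1P_2 = (-12, 3, -6).
Using Q_1: Π has equation -12x + 3y - 6z = 6.
Substitute r = (3, -18, -13) + t(-1, 4, 3) into the plane: -12 + 6t = 6, so t = 3.
Intersection: (3, -18, -13) + 3·(-1, 4, 3) = (0, -6, -4).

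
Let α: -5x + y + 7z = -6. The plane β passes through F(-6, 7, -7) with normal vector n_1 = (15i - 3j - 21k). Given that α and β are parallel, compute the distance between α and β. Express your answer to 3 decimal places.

0.693

β: n_1·r = n_1·F gives 15x - 3y - 21z = 36.
Rescale β by 1/(-3): -5x + y + 7z = -12. Then distance = |-6 − (-12)| / √75 ≈ 0.693.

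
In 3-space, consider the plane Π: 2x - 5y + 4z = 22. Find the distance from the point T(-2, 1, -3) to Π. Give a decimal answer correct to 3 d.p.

n·T − d = (2)·(-2) + (-5)·(1) + (4)·(-3) − 22 = -43; |n| = √45.
Distance = |-43| / √45 = 43/√45 ≈ 6.410.

6.410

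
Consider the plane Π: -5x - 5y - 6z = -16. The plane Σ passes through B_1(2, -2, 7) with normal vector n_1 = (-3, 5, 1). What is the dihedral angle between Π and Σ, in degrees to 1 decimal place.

73.0

Σ: n_1·r = n_1·B_1 gives -3x + 5y + z = -9.
cos θ = |n₁·n₂| / (|n₁||n₂|) = |-16| / (√86 · √35).
θ = arccos(0.29163) ≈ 73.0°.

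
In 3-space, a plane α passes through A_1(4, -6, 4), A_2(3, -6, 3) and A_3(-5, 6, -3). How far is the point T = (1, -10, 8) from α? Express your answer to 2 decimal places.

5.38

A_1A_2 = (-1, 0, -1), A_1A_3 = (-9, 12, -7); a normal to α is A_1A_2 × A_1A_3 = (12, 2, -12).
Using A_1: α has equation 12x + 2y - 12z = -12.
n·T − d = (12)·(1) + (2)·(-10) + (-12)·(8) − (-12) = -92; |n| = √292.
Distance = |-92| / √292 = 92/√292 ≈ 5.38.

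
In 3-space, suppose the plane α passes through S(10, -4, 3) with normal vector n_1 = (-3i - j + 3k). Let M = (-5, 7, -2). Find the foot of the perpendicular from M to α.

(-2, 8, -5)

α: n_1·r = n_1·S gives -3x - y + 3z = -17.
Foot = M − λn with λ = (n·M − d)/|n|² = (2 − (-17))/19 = 1.
Foot = (-5, 7, -2) − 1·(-3, -1, 3) = (-2, 8, -5).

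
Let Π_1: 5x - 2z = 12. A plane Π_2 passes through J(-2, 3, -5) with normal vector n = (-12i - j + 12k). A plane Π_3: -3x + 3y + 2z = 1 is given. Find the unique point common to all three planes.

Π_2: n·r = n·J gives -12x - y + 12z = -39.
Solving the 3×3 linear system 5x - 2z = 12, -12x - y + 12z = -39, -3x + 3y + 2z = 1 (e.g. by elimination or Cramer's rule, determinant = -112) gives (2, 3, -1).

(2, 3, -1)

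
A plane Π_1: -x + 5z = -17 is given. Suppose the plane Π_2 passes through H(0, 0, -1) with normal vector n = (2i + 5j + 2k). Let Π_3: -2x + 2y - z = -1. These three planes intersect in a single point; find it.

(2, 0, -3)

Π_2: n·r = n·H gives 2x + 5y + 2z = -2.
Solving the 3×3 linear system -x + 5z = -17, 2x + 5y + 2z = -2, -2x + 2y - z = -1 (e.g. by elimination or Cramer's rule, determinant = 79) gives (2, 0, -3).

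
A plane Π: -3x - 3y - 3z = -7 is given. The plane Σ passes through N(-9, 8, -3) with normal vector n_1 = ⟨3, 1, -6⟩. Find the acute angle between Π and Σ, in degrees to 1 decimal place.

80.2

Σ: n_1·r = n_1·N gives 3x + y - 6z = -1.
cos θ = |n₁·n₂| / (|n₁||n₂|) = |6| / (√27 · √46).
θ = arccos(0.17025) ≈ 80.2°.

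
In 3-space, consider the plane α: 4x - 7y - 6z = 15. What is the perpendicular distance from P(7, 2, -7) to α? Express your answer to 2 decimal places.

n·P − d = (4)·(7) + (-7)·(2) + (-6)·(-7) − 15 = 41; |n| = √101.
Distance = |41| / √101 = 41/√101 ≈ 4.08.

4.08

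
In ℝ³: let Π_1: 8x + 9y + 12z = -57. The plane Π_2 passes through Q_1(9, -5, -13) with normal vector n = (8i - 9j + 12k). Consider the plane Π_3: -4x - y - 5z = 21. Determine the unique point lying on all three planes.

Π_2: n·r = n·Q_1 gives 8x - 9y + 12z = -39.
Solving the 3×3 linear system 8x + 9y + 12z = -57, 8x - 9y + 12z = -39, -4x - y - 5z = 21 (e.g. by elimination or Cramer's rule, determinant = -144) gives (0, -1, -4).

(0, -1, -4)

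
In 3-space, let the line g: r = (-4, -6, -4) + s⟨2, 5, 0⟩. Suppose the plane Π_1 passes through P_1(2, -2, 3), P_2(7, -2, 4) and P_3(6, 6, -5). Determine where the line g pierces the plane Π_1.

P_1P_2 = (5, 0, 1), P_1P_3 = (4, 8, -8); a normal to Π_1 is P_1P_2 × P_1P_3 = (-8, 44, 40).
Using P_1: Π_1 has equation -8x + 44y + 40z = 16.
Substitute r = (-4, -6, -4) + t(2, 5, 0) into the plane: -392 + 204t = 16, so t = 2.
Intersection: (-4, -6, -4) + 2·(2, 5, 0) = (0, 4, -4).

(0, 4, -4)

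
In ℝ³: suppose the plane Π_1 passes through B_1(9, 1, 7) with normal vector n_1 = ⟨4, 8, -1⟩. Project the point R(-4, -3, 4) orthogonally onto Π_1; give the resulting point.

(0, 5, 3)

Π_1: n_1·r = n_1·B_1 gives 4x + 8y - z = 37.
Foot = R − λn with λ = (n·R − d)/|n|² = (-44 − 37)/81 = -1.
Foot = (-4, -3, 4) − (-1)·(4, 8, -1) = (0, 5, 3).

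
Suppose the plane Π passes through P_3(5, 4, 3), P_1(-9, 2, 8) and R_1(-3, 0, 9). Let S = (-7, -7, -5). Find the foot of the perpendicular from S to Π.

(-5, 4, 5)

P_3P_1 = (-14, -2, 5), P_3R_1 = (-8, -4, 6); a normal to Π is P_3P_1 × P_3R_1 = (8, 44, 40).
Using P_3: Π has equation 8x + 44y + 40z = 336.
Foot = S − λn with λ = (n·S − d)/|n|² = (-564 − 336)/3600 = -1/4.
Foot = (-7, -7, -5) − (-1/4)·(8, 44, 40) = (-5, 4, 5).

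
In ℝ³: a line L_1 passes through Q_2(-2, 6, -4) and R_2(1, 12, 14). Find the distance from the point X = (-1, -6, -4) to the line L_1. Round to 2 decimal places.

11.49

A direction vector for L_1 is R_2 − Q_2 = (3, 6, 18).
Taking (-2, 6, -4) on L_1 with direction v = (3, 6, 18): w = X − (-2, 6, -4) = (1, -12, 0), and w × v = (-216, -18, 42).
Distance = |w × v| / |v| = √48744 / √369 ≈ 11.49.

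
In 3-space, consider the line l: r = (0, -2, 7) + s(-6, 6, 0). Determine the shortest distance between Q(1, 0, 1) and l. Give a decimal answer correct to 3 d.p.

Taking (0, -2, 7) on l with direction v = (-6, 6, 0): w = Q − (0, -2, 7) = (1, 2, -6), and w × v = (36, 36, 18).
Distance = |w × v| / |v| = √2916 / √72 ≈ 6.364.

6.364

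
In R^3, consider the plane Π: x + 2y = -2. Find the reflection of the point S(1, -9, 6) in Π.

(7, 3, 6)

λ = (n·S − d)/|n|² = (-17 − (-2))/5 = -3.
Reflection = S − 2λn = (1, -9, 6) − (-6)·(1, 2, 0) = (7, 3, 6).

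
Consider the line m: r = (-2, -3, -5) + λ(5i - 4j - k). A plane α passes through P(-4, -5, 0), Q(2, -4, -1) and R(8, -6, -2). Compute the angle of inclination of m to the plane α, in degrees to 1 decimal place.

PQ = (6, 1, -1), PR = (12, -1, -2); a normal to α is PQ × PR = (-3, 0, -18).
Using P: α has equation -3x - 18z = 12.
sin θ = |n·v| / (|n||v|) = |3| / (√333 · √42) = 0.02537.
θ ≈ 1.5°.

1.5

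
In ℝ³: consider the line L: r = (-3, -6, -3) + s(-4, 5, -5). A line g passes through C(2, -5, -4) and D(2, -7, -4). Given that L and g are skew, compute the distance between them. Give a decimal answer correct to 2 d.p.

A direction vector for g is D − C = (0, -2, 0).
Common perpendicular direction n = (-4, 5, -5) × (0, -2, 0) = (-10, 0, 8).
With w = (2, -5, -4) − (-3, -6, -3) = (5, 1, -1), w · n = -58.
Distance = |w · n| / |n| = |-58| / √164 ≈ 4.53.

4.53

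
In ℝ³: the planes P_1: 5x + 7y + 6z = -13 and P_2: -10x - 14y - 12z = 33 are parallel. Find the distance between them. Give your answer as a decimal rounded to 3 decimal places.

0.334

Rescale P_2 by 1/(-2): 5x + 7y + 6z = -33/2. Then distance = |-13 − (-33/2)| / √110 ≈ 0.334.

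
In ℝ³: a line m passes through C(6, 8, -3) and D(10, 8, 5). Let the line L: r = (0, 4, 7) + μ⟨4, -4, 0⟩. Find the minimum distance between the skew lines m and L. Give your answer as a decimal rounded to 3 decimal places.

A direction vector for m is D − C = (4, 0, 8).
Common perpendicular direction n = (4, 0, 8) × (4, -4, 0) = (32, 32, -16).
With w = (0, 4, 7) − (6, 8, -3) = (-6, -4, 10), w · n = -480.
Distance = |w · n| / |n| = |-480| / √2304 ≈ 10.000.

10.000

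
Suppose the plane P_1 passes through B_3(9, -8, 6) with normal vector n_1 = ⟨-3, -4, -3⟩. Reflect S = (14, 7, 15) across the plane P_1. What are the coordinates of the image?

(-4, -17, -3)

P_1: n_1·r = n_1·B_3 gives -3x - 4y - 3z = -13.
λ = (n·S − d)/|n|² = (-115 − (-13))/34 = -3.
Reflection = S − 2λn = (14, 7, 15) − (-6)·(-3, -4, -3) = (-4, -17, -3).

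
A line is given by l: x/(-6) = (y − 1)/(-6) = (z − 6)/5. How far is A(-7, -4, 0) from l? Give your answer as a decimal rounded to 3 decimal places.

l has direction (-6, -6, 5) through (0, 1, 6).
Taking (0, 1, 6) on l with direction v = (-6, -6, 5): w = A − (0, 1, 6) = (-7, -5, -6), and w × v = (-61, 71, 12).
Distance = |w × v| / |v| = √8906 / √97 ≈ 9.582.

9.582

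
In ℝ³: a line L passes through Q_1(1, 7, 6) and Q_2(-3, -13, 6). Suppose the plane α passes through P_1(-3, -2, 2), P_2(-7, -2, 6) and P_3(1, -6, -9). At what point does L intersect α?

(0, 2, 6)

A direction vector for L is Q_2 − Q_1 = (-4, -20, 0).
P_1P_2 = (-4, 0, 4), P_1P_3 = (4, -4, -11); a normal to α is P_1P_2 × P_1P_3 = (16, -28, 16).
Using P_1: α has equation 16x - 28y + 16z = 40.
Substitute r = (1, 7, 6) + t(-4, -20, 0) into the plane: -84 + 496t = 40, so t = 1/4.
Intersection: (1, 7, 6) + (1/4)·(-4, -20, 0) = (0, 2, 6).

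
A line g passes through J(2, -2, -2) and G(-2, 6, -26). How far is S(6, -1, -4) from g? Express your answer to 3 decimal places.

A direction vector for g is G − J = (-4, 8, -24).
Taking (2, -2, -2) on g with direction v = (-4, 8, -24): w = S − (2, -2, -2) = (4, 1, -2), and w × v = (-8, 104, 36).
Distance = |w × v| / |v| = √12176 / √656 ≈ 4.308.

4.308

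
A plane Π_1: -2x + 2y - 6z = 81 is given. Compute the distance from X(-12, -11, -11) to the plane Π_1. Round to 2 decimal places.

1.96

n·X − d = (-2)·(-12) + (2)·(-11) + (-6)·(-11) − 81 = -13; |n| = √44.
Distance = |-13| / √44 = 13/√44 ≈ 1.96.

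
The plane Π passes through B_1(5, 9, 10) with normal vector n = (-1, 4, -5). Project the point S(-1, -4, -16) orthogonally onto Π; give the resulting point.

Π: n·r = n·B_1 gives -x + 4y - 5z = -19.
Foot = S − λn with λ = (n·S − d)/|n|² = (65 − (-19))/42 = 2.
Foot = (-1, -4, -16) − 2·(-1, 4, -5) = (1, -12, -6).

(1, -12, -6)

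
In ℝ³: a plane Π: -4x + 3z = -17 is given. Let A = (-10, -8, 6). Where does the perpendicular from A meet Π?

Foot = A − λn with λ = (n·A − d)/|n|² = (58 − (-17))/25 = 3.
Foot = (-10, -8, 6) − 3·(-4, 0, 3) = (2, -8, -3).

(2, -8, -3)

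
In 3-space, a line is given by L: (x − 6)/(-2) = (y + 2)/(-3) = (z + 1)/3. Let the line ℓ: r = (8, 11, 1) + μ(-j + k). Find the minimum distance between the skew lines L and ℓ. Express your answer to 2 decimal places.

L has direction (-2, -3, 3) through (6, -2, -1).
Common perpendicular direction n = (-2, -3, 3) × (0, -1, 1) = (0, 2, 2).
With w = (8, 11, 1) − (6, -2, -1) = (2, 13, 2), w · n = 30.
Distance = |w · n| / |n| = |30| / √8 ≈ 10.61.

10.61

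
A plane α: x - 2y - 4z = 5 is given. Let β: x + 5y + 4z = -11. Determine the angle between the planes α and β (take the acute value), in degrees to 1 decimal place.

32.7

cos θ = |n₁·n₂| / (|n₁||n₂|) = |-25| / (√21 · √42).
θ = arccos(0.84179) ≈ 32.7°.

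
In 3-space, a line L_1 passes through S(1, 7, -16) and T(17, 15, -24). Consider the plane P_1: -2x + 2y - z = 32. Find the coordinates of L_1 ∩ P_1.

A direction vector for L_1 is T − S = (16, 8, -8).
Substitute r = (1, 7, -16) + t(16, 8, -8) into the plane: 28 + (-8)t = 32, so t = -1/2.
Intersection: (1, 7, -16) + (-1/2)·(16, 8, -8) = (-7, 3, -12).

(-7, 3, -12)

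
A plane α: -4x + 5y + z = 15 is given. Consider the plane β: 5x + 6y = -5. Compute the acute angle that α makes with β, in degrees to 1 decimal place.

cos θ = |n₁·n₂| / (|n₁||n₂|) = |10| / (√42 · √61).
θ = arccos(0.19757) ≈ 78.6°.

78.6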